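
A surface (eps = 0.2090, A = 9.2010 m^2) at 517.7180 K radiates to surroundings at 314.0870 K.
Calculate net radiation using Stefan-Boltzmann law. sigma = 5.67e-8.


T^4 = 7.1841e+10
Tsurr^4 = 9.7319e+09
Q = 0.2090 * 5.67e-8 * 9.2010 * 6.2109e+10 = 6772.0486 W

6772.0486 W


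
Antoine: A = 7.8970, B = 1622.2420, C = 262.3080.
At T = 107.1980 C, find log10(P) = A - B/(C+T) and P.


C+T = 369.5060
B/(C+T) = 4.3903
log10(P) = 7.8970 - 4.3903 = 3.5067
P = 10^3.5067 = 3211.4452 mmHg

3211.4452 mmHg


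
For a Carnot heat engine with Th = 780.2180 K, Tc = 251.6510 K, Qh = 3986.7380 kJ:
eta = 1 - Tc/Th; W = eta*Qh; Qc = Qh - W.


eta = 1 - 251.6510/780.2180 = 0.6775
W = 0.6775 * 3986.7380 = 2700.8582 kJ
Qc = 3986.7380 - 2700.8582 = 1285.8798 kJ

eta = 67.7461%, W = 2700.8582 kJ, Qc = 1285.8798 kJ


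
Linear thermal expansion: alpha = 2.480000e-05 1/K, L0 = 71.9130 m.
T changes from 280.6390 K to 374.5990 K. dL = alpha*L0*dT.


dT = 93.9600 K
dL = 2.480000e-05 * 71.9130 * 93.9600 = 0.167572 m
L_final = 72.080572 m

dL = 0.167572 m


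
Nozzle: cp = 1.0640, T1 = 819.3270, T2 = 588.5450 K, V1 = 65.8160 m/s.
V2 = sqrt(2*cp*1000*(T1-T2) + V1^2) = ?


dT = 230.7820 K
2*cp*1000*dT = 491104.0960
V1^2 = 4331.7459
V2 = sqrt(495435.8419) = 703.8720 m/s

703.8720 m/s


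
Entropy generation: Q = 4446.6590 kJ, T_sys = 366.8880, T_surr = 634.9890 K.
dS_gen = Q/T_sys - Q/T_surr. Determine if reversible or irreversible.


dS_sys = 4446.6590/366.8880 = 12.1199 kJ/K
dS_surr = -4446.6590/634.9890 = -7.0027 kJ/K
dS_gen = 12.1199 - 7.0027 = 5.1172 kJ/K (irreversible)

dS_gen = 5.1172 kJ/K, irreversible


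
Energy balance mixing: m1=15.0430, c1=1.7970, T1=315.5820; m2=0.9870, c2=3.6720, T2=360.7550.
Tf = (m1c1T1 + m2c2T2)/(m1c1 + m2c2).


num = 9838.3695
den = 30.6565
Tf = 320.9224 K

320.9224 K


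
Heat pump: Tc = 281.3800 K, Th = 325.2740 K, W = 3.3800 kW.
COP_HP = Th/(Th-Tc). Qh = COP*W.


COP = 325.2740 / 43.8940 = 7.4104
Qh = 7.4104 * 3.3800 = 25.0473 kW

COP = 7.4104, Qh = 25.0473 kW


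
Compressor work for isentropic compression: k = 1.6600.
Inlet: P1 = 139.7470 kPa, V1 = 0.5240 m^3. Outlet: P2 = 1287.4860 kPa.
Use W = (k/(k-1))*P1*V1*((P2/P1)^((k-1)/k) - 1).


(k-1)/k = 0.3976
(P2/P1)^exp = 2.4179
W = 2.5152 * 139.7470 * 0.5240 * (2.4179 - 1) = 261.1439 kJ

261.1439 kJ


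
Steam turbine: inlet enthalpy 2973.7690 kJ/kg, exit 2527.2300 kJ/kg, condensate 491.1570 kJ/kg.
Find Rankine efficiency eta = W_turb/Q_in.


W = 446.5390 kJ/kg
Q_in = 2482.6120 kJ/kg
eta = 0.1799 = 17.9867%

eta = 17.9867%


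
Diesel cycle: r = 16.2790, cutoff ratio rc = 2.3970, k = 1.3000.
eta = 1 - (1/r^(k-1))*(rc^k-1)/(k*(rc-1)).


r^(k-1) = 2.3093
rc^k = 3.1158
eta = 0.4955 = 49.5519%

49.5519%


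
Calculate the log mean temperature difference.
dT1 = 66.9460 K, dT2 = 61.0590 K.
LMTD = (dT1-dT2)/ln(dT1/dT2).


dT1/dT2 = 1.0964
ln(dT1/dT2) = 0.0920
LMTD = 5.8870 / 0.0920 = 63.9574 K

63.9574 K


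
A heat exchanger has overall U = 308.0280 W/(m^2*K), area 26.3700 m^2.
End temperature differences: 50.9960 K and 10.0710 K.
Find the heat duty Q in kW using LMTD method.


LMTD = 25.2298 K
Q = 308.0280 * 26.3700 * 25.2298 = 204934.3784 W = 204.9344 kW

204.9344 kW


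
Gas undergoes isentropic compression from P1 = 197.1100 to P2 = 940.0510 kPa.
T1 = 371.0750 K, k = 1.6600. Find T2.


(k-1)/k = 0.3976
(P2/P1)^exp = 1.8610
T2 = 371.0750 * 1.8610 = 690.5641 K

690.5641 K


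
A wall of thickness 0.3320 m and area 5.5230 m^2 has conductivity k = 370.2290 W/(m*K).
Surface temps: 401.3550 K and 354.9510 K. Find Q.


dT = 46.4040 K
Q = 370.2290 * 5.5230 * 46.4040 / 0.3320 = 285800.3864 W

285800.3864 W


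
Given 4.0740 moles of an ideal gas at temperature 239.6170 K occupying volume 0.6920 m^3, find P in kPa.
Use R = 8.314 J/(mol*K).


P = nRT/V = 4.0740 * 8.314 * 239.6170 / 0.6920
= 8116.1240 / 0.6920 = 11728.5028 Pa = 11.7285 kPa

11.7285 kPa


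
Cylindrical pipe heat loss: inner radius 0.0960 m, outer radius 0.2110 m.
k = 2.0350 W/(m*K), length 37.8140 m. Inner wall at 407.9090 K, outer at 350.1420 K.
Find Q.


dT = 57.7670 K
ln(ro/ri) = 0.7875
Q = 2*pi*2.0350*37.8140*57.7670 / 0.7875 = 35466.6909 W

35466.6909 W


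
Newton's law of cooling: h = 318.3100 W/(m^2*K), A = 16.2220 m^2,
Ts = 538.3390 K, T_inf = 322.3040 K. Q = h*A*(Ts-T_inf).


dT = 216.0350 K
Q = 318.3100 * 16.2220 * 216.0350 = 1115523.6880 W

1115523.6880 W


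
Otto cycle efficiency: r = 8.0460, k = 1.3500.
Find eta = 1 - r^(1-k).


r^(k-1) = 2.0747
eta = 1 - 1/2.0747 = 0.5180 = 51.8000%

51.8000%


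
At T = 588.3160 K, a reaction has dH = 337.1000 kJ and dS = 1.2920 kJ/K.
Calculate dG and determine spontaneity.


T*dS = 588.3160 * 1.2920 = 760.1043 kJ
dG = 337.1000 - 760.1043 = -423.0043 kJ (spontaneous)

dG = -423.0043 kJ, spontaneous


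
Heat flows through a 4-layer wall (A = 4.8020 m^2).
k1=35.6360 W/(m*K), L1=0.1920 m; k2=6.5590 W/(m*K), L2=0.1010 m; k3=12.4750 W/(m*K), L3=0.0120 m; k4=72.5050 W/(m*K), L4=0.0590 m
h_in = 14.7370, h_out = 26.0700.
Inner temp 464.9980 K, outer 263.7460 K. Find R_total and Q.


R_conv_in = 1/(14.7370*4.8020) = 0.0141
R_1 = 0.1920/(35.6360*4.8020) = 0.0011
R_2 = 0.1010/(6.5590*4.8020) = 0.0032
R_3 = 0.0120/(12.4750*4.8020) = 0.0002
R_4 = 0.0590/(72.5050*4.8020) = 0.0002
R_conv_out = 1/(26.0700*4.8020) = 0.0080
R_total = 0.0268 K/W
Q = 201.2520 / 0.0268 = 7504.5489 W

R_total = 0.0268 K/W, Q = 7504.5489 W


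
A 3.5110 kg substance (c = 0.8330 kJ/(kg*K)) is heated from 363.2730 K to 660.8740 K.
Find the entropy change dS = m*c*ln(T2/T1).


T2/T1 = 1.8192
ln(T2/T1) = 0.5984
dS = 3.5110 * 0.8330 * 0.5984 = 1.7501 kJ/K

1.7501 kJ/K


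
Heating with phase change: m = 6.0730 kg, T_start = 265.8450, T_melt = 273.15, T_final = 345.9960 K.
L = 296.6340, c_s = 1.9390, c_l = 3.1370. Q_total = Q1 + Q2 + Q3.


Q1 (sensible, solid) = 6.0730 * 1.9390 * 7.3050 = 86.0204 kJ
Q2 (latent) = 6.0730 * 296.6340 = 1801.4583 kJ
Q3 (sensible, liquid) = 6.0730 * 3.1370 * 72.8460 = 1387.7892 kJ
Q_total = 3275.2679 kJ

3275.2679 kJ


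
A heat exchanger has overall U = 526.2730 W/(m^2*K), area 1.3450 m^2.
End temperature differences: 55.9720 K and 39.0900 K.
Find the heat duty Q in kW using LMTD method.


LMTD = 47.0270 K
Q = 526.2730 * 1.3450 * 47.0270 = 33287.4943 W = 33.2875 kW

33.2875 kW


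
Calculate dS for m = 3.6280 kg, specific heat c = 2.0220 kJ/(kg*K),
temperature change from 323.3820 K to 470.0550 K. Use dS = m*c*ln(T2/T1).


T2/T1 = 1.4536
ln(T2/T1) = 0.3740
dS = 3.6280 * 2.0220 * 0.3740 = 2.7437 kJ/K

2.7437 kJ/K


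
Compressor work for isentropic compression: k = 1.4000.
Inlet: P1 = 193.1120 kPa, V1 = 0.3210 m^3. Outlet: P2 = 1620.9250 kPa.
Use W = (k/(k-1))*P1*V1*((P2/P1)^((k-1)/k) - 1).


(k-1)/k = 0.2857
(P2/P1)^exp = 1.8365
W = 3.5000 * 193.1120 * 0.3210 * (1.8365 - 1) = 181.4843 kJ

181.4843 kJ


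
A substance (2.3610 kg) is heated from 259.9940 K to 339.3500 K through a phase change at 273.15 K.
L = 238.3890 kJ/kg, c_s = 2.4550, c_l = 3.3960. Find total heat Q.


Q1 (sensible, solid) = 2.3610 * 2.4550 * 13.1560 = 76.2555 kJ
Q2 (latent) = 2.3610 * 238.3890 = 562.8364 kJ
Q3 (sensible, liquid) = 2.3610 * 3.3960 * 66.2000 = 530.7887 kJ
Q_total = 1169.8806 kJ

1169.8806 kJ


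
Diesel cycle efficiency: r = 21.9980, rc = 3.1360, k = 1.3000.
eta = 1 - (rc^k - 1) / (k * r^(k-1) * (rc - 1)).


r^(k-1) = 2.5276
rc^k = 4.4186
eta = 0.5129 = 51.2927%

51.2927%


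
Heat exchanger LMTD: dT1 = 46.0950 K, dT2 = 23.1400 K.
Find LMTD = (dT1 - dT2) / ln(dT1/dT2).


dT1/dT2 = 1.9920
ln(dT1/dT2) = 0.6891
LMTD = 22.9550 / 0.6891 = 33.3095 K

33.3095 K


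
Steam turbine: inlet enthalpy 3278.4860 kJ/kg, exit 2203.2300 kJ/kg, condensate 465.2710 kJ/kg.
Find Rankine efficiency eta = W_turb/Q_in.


W = 1075.2560 kJ/kg
Q_in = 2813.2150 kJ/kg
eta = 0.3822 = 38.2216%

eta = 38.2216%


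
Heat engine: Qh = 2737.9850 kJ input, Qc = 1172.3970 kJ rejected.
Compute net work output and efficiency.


W = 2737.9850 - 1172.3970 = 1565.5880 kJ
eta = 1565.5880 / 2737.9850 = 0.5718 = 57.1803%

W = 1565.5880 kJ, eta = 57.1803%


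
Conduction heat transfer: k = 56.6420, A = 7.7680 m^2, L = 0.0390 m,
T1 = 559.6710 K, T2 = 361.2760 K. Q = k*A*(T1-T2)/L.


dT = 198.3950 K
Q = 56.6420 * 7.7680 * 198.3950 / 0.0390 = 2238277.4137 W

2238277.4137 W


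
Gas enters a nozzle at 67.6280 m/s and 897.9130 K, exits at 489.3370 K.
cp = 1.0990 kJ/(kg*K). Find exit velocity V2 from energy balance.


dT = 408.5760 K
2*cp*1000*dT = 898050.0480
V1^2 = 4573.5464
V2 = sqrt(902623.5944) = 950.0650 m/s

950.0650 m/s


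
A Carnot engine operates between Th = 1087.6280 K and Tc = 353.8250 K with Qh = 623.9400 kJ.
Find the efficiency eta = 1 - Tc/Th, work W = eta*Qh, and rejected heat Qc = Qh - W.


eta = 1 - 353.8250/1087.6280 = 0.6747
W = 0.6747 * 623.9400 = 420.9611 kJ
Qc = 623.9400 - 420.9611 = 202.9789 kJ

eta = 67.4682%, W = 420.9611 kJ, Qc = 202.9789 kJ


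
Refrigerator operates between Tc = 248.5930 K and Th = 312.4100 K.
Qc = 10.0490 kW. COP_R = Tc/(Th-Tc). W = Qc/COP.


COP = 248.5930 / 63.8170 = 3.8954
W = 10.0490 / 3.8954 = 2.5797 kW

COP = 3.8954, W = 2.5797 kW


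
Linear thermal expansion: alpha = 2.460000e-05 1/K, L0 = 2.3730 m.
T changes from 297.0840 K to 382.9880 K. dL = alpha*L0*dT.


dT = 85.9040 K
dL = 2.460000e-05 * 2.3730 * 85.9040 = 0.005015 m
L_final = 2.378015 m

dL = 0.005015 m


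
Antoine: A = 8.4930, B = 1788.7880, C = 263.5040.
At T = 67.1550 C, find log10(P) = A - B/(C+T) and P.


C+T = 330.6590
B/(C+T) = 5.4098
log10(P) = 8.4930 - 5.4098 = 3.0832
P = 10^3.0832 = 1211.2490 mmHg

1211.2490 mmHg


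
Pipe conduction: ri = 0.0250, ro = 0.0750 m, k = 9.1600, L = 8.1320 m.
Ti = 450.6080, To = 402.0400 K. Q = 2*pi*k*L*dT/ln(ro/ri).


dT = 48.5680 K
ln(ro/ri) = 1.0986
Q = 2*pi*9.1600*8.1320*48.5680 / 1.0986 = 20690.8570 W

20690.8570 W


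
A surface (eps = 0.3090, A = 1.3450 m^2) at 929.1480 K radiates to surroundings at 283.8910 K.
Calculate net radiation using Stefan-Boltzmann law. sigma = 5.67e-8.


T^4 = 7.4531e+11
Tsurr^4 = 6.4954e+09
Q = 0.3090 * 5.67e-8 * 1.3450 * 7.3882e+11 = 17410.1273 W

17410.1273 W


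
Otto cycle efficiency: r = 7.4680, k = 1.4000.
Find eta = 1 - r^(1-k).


r^(k-1) = 2.2350
eta = 1 - 1/2.2350 = 0.5526 = 55.2577%

55.2577%


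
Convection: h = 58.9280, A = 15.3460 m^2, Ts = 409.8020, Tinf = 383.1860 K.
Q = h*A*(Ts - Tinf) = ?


dT = 26.6160 K
Q = 58.9280 * 15.3460 * 26.6160 = 24069.0907 W

24069.0907 W


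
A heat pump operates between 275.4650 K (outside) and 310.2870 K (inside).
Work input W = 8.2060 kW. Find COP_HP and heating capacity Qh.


COP = 310.2870 / 34.8220 = 8.9107
Qh = 8.9107 * 8.2060 = 73.1209 kW

COP = 8.9107, Qh = 73.1209 kW


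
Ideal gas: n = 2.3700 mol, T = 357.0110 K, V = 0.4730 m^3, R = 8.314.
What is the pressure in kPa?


P = nRT/V = 2.3700 * 8.314 * 357.0110 / 0.4730
= 7034.6090 / 0.4730 = 14872.3235 Pa = 14.8723 kPa

14.8723 kPa


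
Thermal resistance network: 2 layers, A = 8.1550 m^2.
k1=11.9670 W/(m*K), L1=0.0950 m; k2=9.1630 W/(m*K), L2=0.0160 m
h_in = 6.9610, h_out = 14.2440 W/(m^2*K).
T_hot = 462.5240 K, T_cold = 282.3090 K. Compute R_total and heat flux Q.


R_conv_in = 1/(6.9610*8.1550) = 0.0176
R_1 = 0.0950/(11.9670*8.1550) = 0.0010
R_2 = 0.0160/(9.1630*8.1550) = 0.0002
R_conv_out = 1/(14.2440*8.1550) = 0.0086
R_total = 0.0274 K/W
Q = 180.2150 / 0.0274 = 6574.2426 W

R_total = 0.0274 K/W, Q = 6574.2426 W


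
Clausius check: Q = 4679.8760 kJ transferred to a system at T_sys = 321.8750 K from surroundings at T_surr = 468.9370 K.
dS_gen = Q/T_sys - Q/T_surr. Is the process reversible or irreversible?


dS_sys = 4679.8760/321.8750 = 14.5394 kJ/K
dS_surr = -4679.8760/468.9370 = -9.9798 kJ/K
dS_gen = 14.5394 - 9.9798 = 4.5597 kJ/K (irreversible)

dS_gen = 4.5597 kJ/K, irreversible


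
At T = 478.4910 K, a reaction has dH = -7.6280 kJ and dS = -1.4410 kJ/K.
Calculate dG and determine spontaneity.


T*dS = 478.4910 * -1.4410 = -689.5055 kJ
dG = -7.6280 + 689.5055 = 681.8775 kJ (non-spontaneous)

dG = 681.8775 kJ, non-spontaneous


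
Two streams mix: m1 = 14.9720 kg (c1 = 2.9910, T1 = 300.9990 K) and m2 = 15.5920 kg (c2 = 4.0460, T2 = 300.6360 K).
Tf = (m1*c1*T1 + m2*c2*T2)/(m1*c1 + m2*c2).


num = 32444.8039
den = 107.8665
Tf = 300.7867 K

300.7867 K


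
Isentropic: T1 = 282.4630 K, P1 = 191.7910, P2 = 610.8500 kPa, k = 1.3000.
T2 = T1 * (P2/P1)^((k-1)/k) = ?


(k-1)/k = 0.2308
(P2/P1)^exp = 1.3065
T2 = 282.4630 * 1.3065 = 369.0312 K

369.0312 K


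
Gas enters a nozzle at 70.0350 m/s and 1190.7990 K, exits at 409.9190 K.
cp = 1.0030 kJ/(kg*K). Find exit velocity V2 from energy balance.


dT = 780.8800 K
2*cp*1000*dT = 1566445.2800
V1^2 = 4904.9012
V2 = sqrt(1571350.1812) = 1253.5351 m/s

1253.5351 m/s


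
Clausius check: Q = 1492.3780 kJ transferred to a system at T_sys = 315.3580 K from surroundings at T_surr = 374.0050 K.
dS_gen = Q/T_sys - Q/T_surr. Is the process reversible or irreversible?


dS_sys = 1492.3780/315.3580 = 4.7323 kJ/K
dS_surr = -1492.3780/374.0050 = -3.9903 kJ/K
dS_gen = 4.7323 - 3.9903 = 0.7421 kJ/K (irreversible)

dS_gen = 0.7421 kJ/K, irreversible


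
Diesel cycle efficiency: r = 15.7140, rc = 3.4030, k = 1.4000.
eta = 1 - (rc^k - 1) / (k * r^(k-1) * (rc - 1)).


r^(k-1) = 3.0096
rc^k = 5.5540
eta = 0.5502 = 55.0223%

55.0223%


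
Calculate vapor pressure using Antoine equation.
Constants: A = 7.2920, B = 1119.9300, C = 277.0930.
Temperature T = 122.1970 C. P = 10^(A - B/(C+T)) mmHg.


C+T = 399.2900
B/(C+T) = 2.8048
log10(P) = 7.2920 - 2.8048 = 4.4872
P = 10^4.4872 = 30704.1072 mmHg

30704.1072 mmHg


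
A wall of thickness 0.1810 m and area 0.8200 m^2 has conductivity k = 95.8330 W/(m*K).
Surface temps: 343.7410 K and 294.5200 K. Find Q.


dT = 49.2210 K
Q = 95.8330 * 0.8200 * 49.2210 / 0.1810 = 21369.8166 W

21369.8166 W


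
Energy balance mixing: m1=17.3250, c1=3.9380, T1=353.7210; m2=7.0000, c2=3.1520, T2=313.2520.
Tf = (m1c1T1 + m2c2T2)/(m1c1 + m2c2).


num = 31044.5080
den = 90.2899
Tf = 343.8316 K

343.8316 K


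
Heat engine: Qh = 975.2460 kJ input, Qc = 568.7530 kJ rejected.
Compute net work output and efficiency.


W = 975.2460 - 568.7530 = 406.4930 kJ
eta = 406.4930 / 975.2460 = 0.4168 = 41.6811%

W = 406.4930 kJ, eta = 41.6811%


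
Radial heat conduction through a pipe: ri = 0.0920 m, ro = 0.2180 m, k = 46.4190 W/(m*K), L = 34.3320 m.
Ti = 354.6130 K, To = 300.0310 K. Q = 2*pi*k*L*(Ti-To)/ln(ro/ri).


dT = 54.5820 K
ln(ro/ri) = 0.8627
Q = 2*pi*46.4190*34.3320*54.5820 / 0.8627 = 633521.1737 W

633521.1737 W


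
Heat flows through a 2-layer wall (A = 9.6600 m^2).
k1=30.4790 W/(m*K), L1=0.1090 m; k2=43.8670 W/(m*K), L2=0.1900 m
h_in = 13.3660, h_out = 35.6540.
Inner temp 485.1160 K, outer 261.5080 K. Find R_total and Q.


R_conv_in = 1/(13.3660*9.6600) = 0.0077
R_1 = 0.1090/(30.4790*9.6600) = 0.0004
R_2 = 0.1900/(43.8670*9.6600) = 0.0004
R_conv_out = 1/(35.6540*9.6600) = 0.0029
R_total = 0.0115 K/W
Q = 223.6080 / 0.0115 = 19500.0727 W

R_total = 0.0115 K/W, Q = 19500.0727 W


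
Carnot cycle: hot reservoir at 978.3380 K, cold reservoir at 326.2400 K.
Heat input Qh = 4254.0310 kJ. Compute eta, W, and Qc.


eta = 1 - 326.2400/978.3380 = 0.6665
W = 0.6665 * 4254.0310 = 2835.4670 kJ
Qc = 4254.0310 - 2835.4670 = 1418.5640 kJ

eta = 66.6537%, W = 2835.4670 kJ, Qc = 1418.5640 kJ


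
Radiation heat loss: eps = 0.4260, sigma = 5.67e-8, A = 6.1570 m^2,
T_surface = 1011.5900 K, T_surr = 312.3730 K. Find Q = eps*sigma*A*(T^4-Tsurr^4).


T^4 = 1.0472e+12
Tsurr^4 = 9.5212e+09
Q = 0.4260 * 5.67e-8 * 6.1570 * 1.0377e+12 = 154316.7633 W

154316.7633 W


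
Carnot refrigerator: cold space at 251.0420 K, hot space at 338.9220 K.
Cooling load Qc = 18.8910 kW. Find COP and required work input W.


COP = 251.0420 / 87.8800 = 2.8566
W = 18.8910 / 2.8566 = 6.6130 kW

COP = 2.8566, W = 6.6130 kW


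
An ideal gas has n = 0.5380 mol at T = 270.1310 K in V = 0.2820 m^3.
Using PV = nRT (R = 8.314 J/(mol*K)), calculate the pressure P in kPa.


P = nRT/V = 0.5380 * 8.314 * 270.1310 / 0.2820
= 1208.2776 / 0.2820 = 4284.6723 Pa = 4.2847 kPa

4.2847 kPa


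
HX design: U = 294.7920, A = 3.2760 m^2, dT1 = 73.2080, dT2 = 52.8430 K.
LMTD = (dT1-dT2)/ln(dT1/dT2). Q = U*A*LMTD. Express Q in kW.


LMTD = 62.4733 K
Q = 294.7920 * 3.2760 * 62.4733 = 60332.8410 W = 60.3328 kW

60.3328 kW


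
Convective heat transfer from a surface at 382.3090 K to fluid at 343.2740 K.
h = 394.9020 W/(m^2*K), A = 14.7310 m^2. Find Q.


dT = 39.0350 K
Q = 394.9020 * 14.7310 * 39.0350 = 227078.3587 W

227078.3587 W


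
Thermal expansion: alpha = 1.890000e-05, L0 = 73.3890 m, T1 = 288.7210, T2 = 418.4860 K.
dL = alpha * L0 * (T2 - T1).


dT = 129.7650 K
dL = 1.890000e-05 * 73.3890 * 129.7650 = 0.179991 m
L_final = 73.568991 m

dL = 0.179991 m


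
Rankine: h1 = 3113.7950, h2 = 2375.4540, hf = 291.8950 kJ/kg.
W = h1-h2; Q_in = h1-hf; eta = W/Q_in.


W = 738.3410 kJ/kg
Q_in = 2821.9000 kJ/kg
eta = 0.2616 = 26.1647%

eta = 26.1647%


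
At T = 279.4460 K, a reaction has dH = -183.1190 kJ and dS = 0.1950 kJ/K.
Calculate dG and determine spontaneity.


T*dS = 279.4460 * 0.1950 = 54.4920 kJ
dG = -183.1190 - 54.4920 = -237.6110 kJ (spontaneous)

dG = -237.6110 kJ, spontaneous


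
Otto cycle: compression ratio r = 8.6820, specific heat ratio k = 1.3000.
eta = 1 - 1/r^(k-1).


r^(k-1) = 1.9124
eta = 1 - 1/1.9124 = 0.4771 = 47.7106%

47.7106%


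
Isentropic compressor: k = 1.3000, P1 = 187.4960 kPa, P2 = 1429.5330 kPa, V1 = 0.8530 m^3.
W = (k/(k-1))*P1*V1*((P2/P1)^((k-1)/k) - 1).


(k-1)/k = 0.2308
(P2/P1)^exp = 1.5980
W = 4.3333 * 187.4960 * 0.8530 * (1.5980 - 1) = 414.4638 kJ

414.4638 kJ


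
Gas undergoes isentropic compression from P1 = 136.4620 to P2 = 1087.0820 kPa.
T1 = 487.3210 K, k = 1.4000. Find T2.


(k-1)/k = 0.2857
(P2/P1)^exp = 1.8093
T2 = 487.3210 * 1.8093 = 881.6887 K

881.6887 K


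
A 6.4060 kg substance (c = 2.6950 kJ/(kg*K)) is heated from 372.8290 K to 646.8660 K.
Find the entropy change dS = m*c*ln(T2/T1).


T2/T1 = 1.7350
ln(T2/T1) = 0.5510
dS = 6.4060 * 2.6950 * 0.5510 = 9.5129 kJ/K

9.5129 kJ/K


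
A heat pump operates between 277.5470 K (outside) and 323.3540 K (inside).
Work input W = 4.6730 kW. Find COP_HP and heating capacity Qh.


COP = 323.3540 / 45.8070 = 7.0591
Qh = 7.0591 * 4.6730 = 32.9870 kW

COP = 7.0591, Qh = 32.9870 kW


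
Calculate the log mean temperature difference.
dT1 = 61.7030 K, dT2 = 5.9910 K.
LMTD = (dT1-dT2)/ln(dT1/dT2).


dT1/dT2 = 10.2993
ln(dT1/dT2) = 2.3321
LMTD = 55.7120 / 2.3321 = 23.8895 K

23.8895 K


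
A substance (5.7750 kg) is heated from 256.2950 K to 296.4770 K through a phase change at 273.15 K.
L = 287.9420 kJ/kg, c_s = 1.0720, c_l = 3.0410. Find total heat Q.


Q1 (sensible, solid) = 5.7750 * 1.0720 * 16.8550 = 104.3459 kJ
Q2 (latent) = 5.7750 * 287.9420 = 1662.8651 kJ
Q3 (sensible, liquid) = 5.7750 * 3.0410 * 23.3270 = 409.6635 kJ
Q_total = 2176.8745 kJ

2176.8745 kJ


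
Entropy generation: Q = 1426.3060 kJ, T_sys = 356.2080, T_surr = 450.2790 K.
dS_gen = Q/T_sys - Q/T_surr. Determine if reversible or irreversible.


dS_sys = 1426.3060/356.2080 = 4.0041 kJ/K
dS_surr = -1426.3060/450.2790 = -3.1676 kJ/K
dS_gen = 4.0041 - 3.1676 = 0.8365 kJ/K (irreversible)

dS_gen = 0.8365 kJ/K, irreversible


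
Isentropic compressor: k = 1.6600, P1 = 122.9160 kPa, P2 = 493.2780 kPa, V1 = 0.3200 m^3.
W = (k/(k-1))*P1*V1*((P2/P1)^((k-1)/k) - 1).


(k-1)/k = 0.3976
(P2/P1)^exp = 1.7376
W = 2.5152 * 122.9160 * 0.3200 * (1.7376 - 1) = 72.9656 kJ

72.9656 kJ


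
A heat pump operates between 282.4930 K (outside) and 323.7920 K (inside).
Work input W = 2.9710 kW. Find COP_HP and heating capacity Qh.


COP = 323.7920 / 41.2990 = 7.8402
Qh = 7.8402 * 2.9710 = 23.2932 kW

COP = 7.8402, Qh = 23.2932 kW


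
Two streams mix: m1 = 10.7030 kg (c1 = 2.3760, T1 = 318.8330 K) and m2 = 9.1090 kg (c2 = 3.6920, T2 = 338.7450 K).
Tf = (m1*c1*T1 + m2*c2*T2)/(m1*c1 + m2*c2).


num = 19500.1671
den = 59.0608
Tf = 330.1713 K

330.1713 K


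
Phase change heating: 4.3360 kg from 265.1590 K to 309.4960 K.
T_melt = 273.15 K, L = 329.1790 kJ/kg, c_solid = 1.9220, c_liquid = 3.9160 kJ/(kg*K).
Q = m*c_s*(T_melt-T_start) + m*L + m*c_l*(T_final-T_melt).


Q1 (sensible, solid) = 4.3360 * 1.9220 * 7.9910 = 66.5953 kJ
Q2 (latent) = 4.3360 * 329.1790 = 1427.3201 kJ
Q3 (sensible, liquid) = 4.3360 * 3.9160 * 36.3460 = 617.1469 kJ
Q_total = 2111.0624 kJ

2111.0624 kJ


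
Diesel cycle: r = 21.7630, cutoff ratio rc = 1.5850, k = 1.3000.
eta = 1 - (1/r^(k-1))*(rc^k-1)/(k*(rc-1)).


r^(k-1) = 2.5195
rc^k = 1.8199
eta = 0.5721 = 57.2117%

57.2117%


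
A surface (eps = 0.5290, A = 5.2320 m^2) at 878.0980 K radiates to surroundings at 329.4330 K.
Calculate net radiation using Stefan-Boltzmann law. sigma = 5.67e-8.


T^4 = 5.9453e+11
Tsurr^4 = 1.1778e+10
Q = 0.5290 * 5.67e-8 * 5.2320 * 5.8275e+11 = 91450.9968 W

91450.9968 W


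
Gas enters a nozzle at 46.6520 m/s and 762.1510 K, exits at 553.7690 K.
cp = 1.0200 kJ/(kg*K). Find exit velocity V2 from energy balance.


dT = 208.3820 K
2*cp*1000*dT = 425099.2800
V1^2 = 2176.4091
V2 = sqrt(427275.6891) = 653.6633 m/s

653.6633 m/s


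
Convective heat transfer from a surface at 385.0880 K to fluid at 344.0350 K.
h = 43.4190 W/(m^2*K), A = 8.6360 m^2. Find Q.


dT = 41.0530 K
Q = 43.4190 * 8.6360 * 41.0530 = 15393.4991 W

15393.4991 W


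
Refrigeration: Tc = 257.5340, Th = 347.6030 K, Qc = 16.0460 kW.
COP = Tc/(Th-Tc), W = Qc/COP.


COP = 257.5340 / 90.0690 = 2.8593
W = 16.0460 / 2.8593 = 5.6119 kW

COP = 2.8593, W = 5.6119 kW


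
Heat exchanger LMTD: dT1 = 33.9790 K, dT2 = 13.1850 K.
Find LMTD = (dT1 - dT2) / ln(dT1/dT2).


dT1/dT2 = 2.5771
ln(dT1/dT2) = 0.9467
LMTD = 20.7940 / 0.9467 = 21.9656 K

21.9656 K


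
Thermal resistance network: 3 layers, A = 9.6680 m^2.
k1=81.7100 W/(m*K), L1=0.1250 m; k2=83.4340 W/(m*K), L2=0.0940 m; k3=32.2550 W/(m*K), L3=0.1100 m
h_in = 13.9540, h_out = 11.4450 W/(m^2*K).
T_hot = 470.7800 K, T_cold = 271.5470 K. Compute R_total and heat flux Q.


R_conv_in = 1/(13.9540*9.6680) = 0.0074
R_1 = 0.1250/(81.7100*9.6680) = 0.0002
R_2 = 0.0940/(83.4340*9.6680) = 0.0001
R_3 = 0.1100/(32.2550*9.6680) = 0.0004
R_conv_out = 1/(11.4450*9.6680) = 0.0090
R_total = 0.0171 K/W
Q = 199.2330 / 0.0171 = 11666.4080 W

R_total = 0.0171 K/W, Q = 11666.4080 W


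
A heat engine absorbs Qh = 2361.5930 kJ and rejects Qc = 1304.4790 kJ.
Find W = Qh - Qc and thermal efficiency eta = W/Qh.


W = 2361.5930 - 1304.4790 = 1057.1140 kJ
eta = 1057.1140 / 2361.5930 = 0.4476 = 44.7628%

W = 1057.1140 kJ, eta = 44.7628%


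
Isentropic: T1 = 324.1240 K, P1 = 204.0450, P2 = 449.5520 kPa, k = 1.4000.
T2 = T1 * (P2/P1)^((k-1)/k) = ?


(k-1)/k = 0.2857
(P2/P1)^exp = 1.2532
T2 = 324.1240 * 1.2532 = 406.1876 K

406.1876 K


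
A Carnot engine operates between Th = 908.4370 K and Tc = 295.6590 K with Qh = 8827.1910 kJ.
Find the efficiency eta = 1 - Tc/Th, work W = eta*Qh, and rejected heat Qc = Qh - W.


eta = 1 - 295.6590/908.4370 = 0.6745
W = 0.6745 * 8827.1910 = 5954.3022 kJ
Qc = 8827.1910 - 5954.3022 = 2872.8888 kJ

eta = 67.4541%, W = 5954.3022 kJ, Qc = 2872.8888 kJ


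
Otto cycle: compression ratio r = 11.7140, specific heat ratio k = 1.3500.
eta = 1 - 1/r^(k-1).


r^(k-1) = 2.3662
eta = 1 - 1/2.3662 = 0.5774 = 57.7377%

57.7377%


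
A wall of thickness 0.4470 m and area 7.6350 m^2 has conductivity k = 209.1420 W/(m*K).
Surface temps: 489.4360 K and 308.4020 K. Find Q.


dT = 181.0340 K
Q = 209.1420 * 7.6350 * 181.0340 / 0.4470 = 646700.0916 W

646700.0916 W


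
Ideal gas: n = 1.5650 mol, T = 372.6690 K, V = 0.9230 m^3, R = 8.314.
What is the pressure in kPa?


P = nRT/V = 1.5650 * 8.314 * 372.6690 / 0.9230
= 4848.9492 / 0.9230 = 5253.4660 Pa = 5.2535 kPa

5.2535 kPa


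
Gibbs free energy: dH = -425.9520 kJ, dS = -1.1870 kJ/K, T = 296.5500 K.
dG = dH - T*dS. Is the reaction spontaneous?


T*dS = 296.5500 * -1.1870 = -352.0049 kJ
dG = -425.9520 + 352.0049 = -73.9471 kJ (spontaneous)

dG = -73.9471 kJ, spontaneous


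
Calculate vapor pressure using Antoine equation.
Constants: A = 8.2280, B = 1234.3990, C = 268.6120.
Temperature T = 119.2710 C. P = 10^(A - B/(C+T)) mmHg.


C+T = 387.8830
B/(C+T) = 3.1824
log10(P) = 8.2280 - 3.1824 = 5.0456
P = 10^5.0456 = 111070.7328 mmHg

111070.7328 mmHg


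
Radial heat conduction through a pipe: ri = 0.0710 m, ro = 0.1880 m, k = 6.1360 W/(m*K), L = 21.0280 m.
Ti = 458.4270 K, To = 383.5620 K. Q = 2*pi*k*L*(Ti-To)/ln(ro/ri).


dT = 74.8650 K
ln(ro/ri) = 0.9738
Q = 2*pi*6.1360*21.0280*74.8650 / 0.9738 = 62328.8560 W

62328.8560 W


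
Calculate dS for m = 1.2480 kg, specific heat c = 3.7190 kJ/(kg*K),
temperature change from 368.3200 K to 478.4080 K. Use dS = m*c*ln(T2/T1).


T2/T1 = 1.2989
ln(T2/T1) = 0.2615
dS = 1.2480 * 3.7190 * 0.2615 = 1.2138 kJ/K

1.2138 kJ/K


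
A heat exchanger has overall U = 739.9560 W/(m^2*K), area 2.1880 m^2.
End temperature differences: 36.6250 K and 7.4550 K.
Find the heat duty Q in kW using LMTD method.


LMTD = 18.3246 K
Q = 739.9560 * 2.1880 * 18.3246 = 29668.0198 W = 29.6680 kW

29.6680 kW


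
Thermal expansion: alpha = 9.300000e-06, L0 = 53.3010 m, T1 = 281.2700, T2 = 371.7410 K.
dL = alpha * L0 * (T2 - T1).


dT = 90.4710 K
dL = 9.300000e-06 * 53.3010 * 90.4710 = 0.044846 m
L_final = 53.345846 m

dL = 0.044846 m


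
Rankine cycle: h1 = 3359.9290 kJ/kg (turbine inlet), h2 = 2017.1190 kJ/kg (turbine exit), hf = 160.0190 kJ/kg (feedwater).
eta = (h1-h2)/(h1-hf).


W = 1342.8100 kJ/kg
Q_in = 3199.9100 kJ/kg
eta = 0.4196 = 41.9640%

eta = 41.9640%


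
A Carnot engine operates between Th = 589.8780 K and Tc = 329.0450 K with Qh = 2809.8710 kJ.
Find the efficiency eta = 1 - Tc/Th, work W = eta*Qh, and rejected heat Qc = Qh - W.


eta = 1 - 329.0450/589.8780 = 0.4422
W = 0.4422 * 2809.8710 = 1242.4723 kJ
Qc = 2809.8710 - 1242.4723 = 1567.3987 kJ

eta = 44.2181%, W = 1242.4723 kJ, Qc = 1567.3987 kJ


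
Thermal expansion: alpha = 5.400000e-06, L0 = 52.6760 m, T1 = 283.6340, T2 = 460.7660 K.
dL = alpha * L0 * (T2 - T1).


dT = 177.1320 K
dL = 5.400000e-06 * 52.6760 * 177.1320 = 0.050385 m
L_final = 52.726385 m

dL = 0.050385 m


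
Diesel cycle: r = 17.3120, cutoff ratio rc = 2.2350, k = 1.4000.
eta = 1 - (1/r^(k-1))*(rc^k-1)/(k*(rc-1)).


r^(k-1) = 3.1285
rc^k = 3.0831
eta = 0.6149 = 61.4896%

61.4896%


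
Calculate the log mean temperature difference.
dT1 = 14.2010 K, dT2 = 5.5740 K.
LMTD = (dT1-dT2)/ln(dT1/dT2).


dT1/dT2 = 2.5477
ln(dT1/dT2) = 0.9352
LMTD = 8.6270 / 0.9352 = 9.2248 K

9.2248 K


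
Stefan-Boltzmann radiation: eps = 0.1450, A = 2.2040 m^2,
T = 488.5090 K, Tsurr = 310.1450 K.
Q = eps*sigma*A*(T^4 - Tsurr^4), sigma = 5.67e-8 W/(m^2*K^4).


T^4 = 5.6950e+10
Tsurr^4 = 9.2525e+09
Q = 0.1450 * 5.67e-8 * 2.2040 * 4.7697e+10 = 864.2794 W

864.2794 W


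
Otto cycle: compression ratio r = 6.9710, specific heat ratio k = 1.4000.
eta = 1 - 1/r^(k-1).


r^(k-1) = 2.1743
eta = 1 - 1/2.1743 = 0.5401 = 54.0080%

54.0080%


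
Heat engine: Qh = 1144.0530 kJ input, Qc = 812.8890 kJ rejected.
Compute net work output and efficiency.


W = 1144.0530 - 812.8890 = 331.1640 kJ
eta = 331.1640 / 1144.0530 = 0.2895 = 28.9466%

W = 331.1640 kJ, eta = 28.9466%


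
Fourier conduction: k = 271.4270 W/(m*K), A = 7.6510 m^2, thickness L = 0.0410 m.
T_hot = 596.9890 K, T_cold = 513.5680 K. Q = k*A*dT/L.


dT = 83.4210 K
Q = 271.4270 * 7.6510 * 83.4210 / 0.0410 = 4225350.9202 W

4225350.9202 W


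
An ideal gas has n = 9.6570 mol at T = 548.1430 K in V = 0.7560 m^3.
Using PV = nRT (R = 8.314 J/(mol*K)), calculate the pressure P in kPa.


P = nRT/V = 9.6570 * 8.314 * 548.1430 / 0.7560
= 44009.4685 / 0.7560 = 58213.5827 Pa = 58.2136 kPa

58.2136 kPa


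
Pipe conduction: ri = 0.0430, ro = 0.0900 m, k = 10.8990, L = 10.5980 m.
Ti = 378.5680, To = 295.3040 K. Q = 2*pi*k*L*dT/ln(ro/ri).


dT = 83.2640 K
ln(ro/ri) = 0.7386
Q = 2*pi*10.8990*10.5980*83.2640 / 0.7386 = 81814.9718 W

81814.9718 W


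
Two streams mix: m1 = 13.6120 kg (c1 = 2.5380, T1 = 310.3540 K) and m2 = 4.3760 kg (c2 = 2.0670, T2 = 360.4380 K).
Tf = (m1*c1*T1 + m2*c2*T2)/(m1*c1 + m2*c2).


num = 13982.1100
den = 43.5924
Tf = 320.7462 K

320.7462 K


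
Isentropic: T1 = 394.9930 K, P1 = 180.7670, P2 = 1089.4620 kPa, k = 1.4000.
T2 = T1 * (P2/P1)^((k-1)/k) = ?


(k-1)/k = 0.2857
(P2/P1)^exp = 1.6706
T2 = 394.9930 * 1.6706 = 659.8924 K

659.8924 K


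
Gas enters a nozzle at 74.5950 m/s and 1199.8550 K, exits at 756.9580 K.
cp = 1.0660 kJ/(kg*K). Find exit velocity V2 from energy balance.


dT = 442.8970 K
2*cp*1000*dT = 944256.4040
V1^2 = 5564.4140
V2 = sqrt(949820.8180) = 974.5875 m/s

974.5875 m/s


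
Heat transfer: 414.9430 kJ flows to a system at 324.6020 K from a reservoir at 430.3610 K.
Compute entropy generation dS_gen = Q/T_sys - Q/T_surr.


dS_sys = 414.9430/324.6020 = 1.2783 kJ/K
dS_surr = -414.9430/430.3610 = -0.9642 kJ/K
dS_gen = 1.2783 - 0.9642 = 0.3141 kJ/K (irreversible)

dS_gen = 0.3141 kJ/K, irreversible


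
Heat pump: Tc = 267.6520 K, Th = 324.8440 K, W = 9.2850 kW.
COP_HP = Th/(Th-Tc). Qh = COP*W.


COP = 324.8440 / 57.1920 = 5.6799
Qh = 5.6799 * 9.2850 = 52.7377 kW

COP = 5.6799, Qh = 52.7377 kW


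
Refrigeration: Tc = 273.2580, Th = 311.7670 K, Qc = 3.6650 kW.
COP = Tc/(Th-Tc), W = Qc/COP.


COP = 273.2580 / 38.5090 = 7.0960
W = 3.6650 / 7.0960 = 0.5165 kW

COP = 7.0960, W = 0.5165 kW


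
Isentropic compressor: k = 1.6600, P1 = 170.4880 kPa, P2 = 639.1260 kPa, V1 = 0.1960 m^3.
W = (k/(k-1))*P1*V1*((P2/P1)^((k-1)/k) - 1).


(k-1)/k = 0.3976
(P2/P1)^exp = 1.6911
W = 2.5152 * 170.4880 * 0.1960 * (1.6911 - 1) = 58.0854 kJ

58.0854 kJ


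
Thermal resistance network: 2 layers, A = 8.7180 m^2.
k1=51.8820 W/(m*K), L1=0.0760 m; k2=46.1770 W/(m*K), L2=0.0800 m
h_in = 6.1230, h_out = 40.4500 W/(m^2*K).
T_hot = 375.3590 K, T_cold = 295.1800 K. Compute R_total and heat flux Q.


R_conv_in = 1/(6.1230*8.7180) = 0.0187
R_1 = 0.0760/(51.8820*8.7180) = 0.0002
R_2 = 0.0800/(46.1770*8.7180) = 0.0002
R_conv_out = 1/(40.4500*8.7180) = 0.0028
R_total = 0.0219 K/W
Q = 80.1790 / 0.0219 = 3655.1371 W

R_total = 0.0219 K/W, Q = 3655.1371 W


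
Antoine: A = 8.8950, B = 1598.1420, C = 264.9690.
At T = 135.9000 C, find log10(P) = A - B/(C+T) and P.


C+T = 400.8690
B/(C+T) = 3.9867
log10(P) = 8.8950 - 3.9867 = 4.9083
P = 10^4.9083 = 80966.6354 mmHg

80966.6354 mmHg


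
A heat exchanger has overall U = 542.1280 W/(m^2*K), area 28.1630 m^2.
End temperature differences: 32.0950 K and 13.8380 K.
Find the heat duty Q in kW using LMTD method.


LMTD = 21.7014 K
Q = 542.1280 * 28.1630 * 21.7014 = 331336.0292 W = 331.3360 kW

331.3360 kW


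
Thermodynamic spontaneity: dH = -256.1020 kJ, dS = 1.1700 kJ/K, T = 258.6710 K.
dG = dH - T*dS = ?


T*dS = 258.6710 * 1.1700 = 302.6451 kJ
dG = -256.1020 - 302.6451 = -558.7471 kJ (spontaneous)

dG = -558.7471 kJ, spontaneous


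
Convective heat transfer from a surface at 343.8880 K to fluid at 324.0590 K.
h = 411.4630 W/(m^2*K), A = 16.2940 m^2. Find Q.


dT = 19.8290 K
Q = 411.4630 * 16.2940 * 19.8290 = 132941.1138 W

132941.1138 W


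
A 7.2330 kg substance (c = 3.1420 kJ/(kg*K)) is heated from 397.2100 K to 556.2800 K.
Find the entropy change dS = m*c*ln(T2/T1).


T2/T1 = 1.4005
ln(T2/T1) = 0.3368
dS = 7.2330 * 3.1420 * 0.3368 = 7.6543 kJ/K

7.6543 kJ/K


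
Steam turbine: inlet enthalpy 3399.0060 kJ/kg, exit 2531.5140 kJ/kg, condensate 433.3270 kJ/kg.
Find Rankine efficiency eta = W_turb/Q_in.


W = 867.4920 kJ/kg
Q_in = 2965.6790 kJ/kg
eta = 0.2925 = 29.2510%

eta = 29.2510%


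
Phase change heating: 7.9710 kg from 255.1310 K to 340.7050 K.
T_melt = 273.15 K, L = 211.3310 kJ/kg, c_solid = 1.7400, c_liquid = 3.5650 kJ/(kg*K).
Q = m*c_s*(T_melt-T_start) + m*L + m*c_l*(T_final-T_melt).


Q1 (sensible, solid) = 7.9710 * 1.7400 * 18.0190 = 249.9152 kJ
Q2 (latent) = 7.9710 * 211.3310 = 1684.5194 kJ
Q3 (sensible, liquid) = 7.9710 * 3.5650 * 67.5550 = 1919.6844 kJ
Q_total = 3854.1191 kJ

3854.1191 kJ


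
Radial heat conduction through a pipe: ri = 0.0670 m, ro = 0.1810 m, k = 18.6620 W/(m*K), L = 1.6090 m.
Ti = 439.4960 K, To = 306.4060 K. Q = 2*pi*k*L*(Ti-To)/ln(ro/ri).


dT = 133.0900 K
ln(ro/ri) = 0.9938
Q = 2*pi*18.6620*1.6090*133.0900 / 0.9938 = 25266.1228 W

25266.1228 W


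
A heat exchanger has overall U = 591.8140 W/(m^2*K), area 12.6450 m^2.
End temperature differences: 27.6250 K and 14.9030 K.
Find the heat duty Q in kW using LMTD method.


LMTD = 20.6138 K
Q = 591.8140 * 12.6450 * 20.6138 = 154263.3140 W = 154.2633 kW

154.2633 kW


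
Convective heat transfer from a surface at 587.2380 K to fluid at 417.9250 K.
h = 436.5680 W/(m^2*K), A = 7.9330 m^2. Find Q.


dT = 169.3130 K
Q = 436.5680 * 7.9330 * 169.3130 = 586380.6875 W

586380.6875 W


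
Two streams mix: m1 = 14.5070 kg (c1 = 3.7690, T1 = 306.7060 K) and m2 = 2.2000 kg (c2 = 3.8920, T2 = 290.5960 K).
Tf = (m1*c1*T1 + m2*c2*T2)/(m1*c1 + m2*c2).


num = 19257.9273
den = 63.2393
Tf = 304.5248 K

304.5248 K


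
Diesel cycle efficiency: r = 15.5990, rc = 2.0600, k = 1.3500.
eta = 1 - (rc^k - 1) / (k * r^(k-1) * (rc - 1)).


r^(k-1) = 2.6157
rc^k = 2.6529
eta = 0.5584 = 55.8406%

55.8406%


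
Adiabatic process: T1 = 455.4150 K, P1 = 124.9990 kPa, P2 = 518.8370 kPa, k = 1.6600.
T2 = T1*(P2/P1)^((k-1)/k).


(k-1)/k = 0.3976
(P2/P1)^exp = 1.7610
T2 = 455.4150 * 1.7610 = 801.9876 K

801.9876 K


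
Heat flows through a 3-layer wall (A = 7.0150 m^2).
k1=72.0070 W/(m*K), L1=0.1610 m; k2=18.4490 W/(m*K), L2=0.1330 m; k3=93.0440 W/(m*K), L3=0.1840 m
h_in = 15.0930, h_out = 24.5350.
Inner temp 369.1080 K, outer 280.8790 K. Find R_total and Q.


R_conv_in = 1/(15.0930*7.0150) = 0.0094
R_1 = 0.1610/(72.0070*7.0150) = 0.0003
R_2 = 0.1330/(18.4490*7.0150) = 0.0010
R_3 = 0.1840/(93.0440*7.0150) = 0.0003
R_conv_out = 1/(24.5350*7.0150) = 0.0058
R_total = 0.0169 K/W
Q = 88.2290 / 0.0169 = 5225.8084 W

R_total = 0.0169 K/W, Q = 5225.8084 W


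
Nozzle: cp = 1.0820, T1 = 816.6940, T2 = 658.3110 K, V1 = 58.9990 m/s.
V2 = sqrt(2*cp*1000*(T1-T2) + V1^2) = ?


dT = 158.3830 K
2*cp*1000*dT = 342740.8120
V1^2 = 3480.8820
V2 = sqrt(346221.6940) = 588.4061 m/s

588.4061 m/s


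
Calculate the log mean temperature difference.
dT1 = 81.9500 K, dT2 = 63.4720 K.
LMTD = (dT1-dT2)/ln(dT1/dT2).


dT1/dT2 = 1.2911
ln(dT1/dT2) = 0.2555
LMTD = 18.4780 / 0.2555 = 72.3180 K

72.3180 K


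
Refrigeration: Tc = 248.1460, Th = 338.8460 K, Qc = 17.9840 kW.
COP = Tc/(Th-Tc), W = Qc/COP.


COP = 248.1460 / 90.7000 = 2.7359
W = 17.9840 / 2.7359 = 6.5733 kW

COP = 2.7359, W = 6.5733 kW


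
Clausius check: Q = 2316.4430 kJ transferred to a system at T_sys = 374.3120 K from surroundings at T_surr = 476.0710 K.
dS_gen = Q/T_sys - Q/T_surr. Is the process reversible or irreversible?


dS_sys = 2316.4430/374.3120 = 6.1885 kJ/K
dS_surr = -2316.4430/476.0710 = -4.8658 kJ/K
dS_gen = 6.1885 - 4.8658 = 1.3228 kJ/K (irreversible)

dS_gen = 1.3228 kJ/K, irreversible


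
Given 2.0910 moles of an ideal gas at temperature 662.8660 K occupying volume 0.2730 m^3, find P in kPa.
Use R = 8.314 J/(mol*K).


P = nRT/V = 2.0910 * 8.314 * 662.8660 / 0.2730
= 11523.6430 / 0.2730 = 42211.1466 Pa = 42.2111 kPa

42.2111 kPa


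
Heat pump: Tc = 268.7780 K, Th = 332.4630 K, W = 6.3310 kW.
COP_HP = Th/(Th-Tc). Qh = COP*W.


COP = 332.4630 / 63.6850 = 5.2204
Qh = 5.2204 * 6.3310 = 33.0505 kW

COP = 5.2204, Qh = 33.0505 kW


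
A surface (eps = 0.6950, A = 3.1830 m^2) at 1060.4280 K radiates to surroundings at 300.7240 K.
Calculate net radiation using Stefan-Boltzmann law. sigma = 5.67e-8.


T^4 = 1.2645e+12
Tsurr^4 = 8.1785e+09
Q = 0.6950 * 5.67e-8 * 3.1830 * 1.2563e+12 = 157583.6856 W

157583.6856 W


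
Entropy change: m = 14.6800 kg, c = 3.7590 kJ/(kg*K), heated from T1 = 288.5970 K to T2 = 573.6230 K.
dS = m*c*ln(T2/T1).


T2/T1 = 1.9876
ln(T2/T1) = 0.6869
dS = 14.6800 * 3.7590 * 0.6869 = 37.9069 kJ/K

37.9069 kJ/K


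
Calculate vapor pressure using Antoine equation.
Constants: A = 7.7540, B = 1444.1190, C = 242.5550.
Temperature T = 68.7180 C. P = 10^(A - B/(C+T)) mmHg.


C+T = 311.2730
B/(C+T) = 4.6394
log10(P) = 7.7540 - 4.6394 = 3.1146
P = 10^3.1146 = 1301.9763 mmHg

1301.9763 mmHg


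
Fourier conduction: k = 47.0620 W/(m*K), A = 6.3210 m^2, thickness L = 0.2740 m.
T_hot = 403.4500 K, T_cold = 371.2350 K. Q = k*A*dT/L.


dT = 32.2150 K
Q = 47.0620 * 6.3210 * 32.2150 / 0.2740 = 34975.4848 W

34975.4848 W


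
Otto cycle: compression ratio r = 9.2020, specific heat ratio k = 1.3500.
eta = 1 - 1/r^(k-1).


r^(k-1) = 2.1745
eta = 1 - 1/2.1745 = 0.5401 = 54.0123%

54.0123%


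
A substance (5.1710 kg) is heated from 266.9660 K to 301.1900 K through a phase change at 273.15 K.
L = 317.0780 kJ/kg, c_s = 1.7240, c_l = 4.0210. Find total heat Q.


Q1 (sensible, solid) = 5.1710 * 1.7240 * 6.1840 = 55.1291 kJ
Q2 (latent) = 5.1710 * 317.0780 = 1639.6103 kJ
Q3 (sensible, liquid) = 5.1710 * 4.0210 * 28.0400 = 583.0243 kJ
Q_total = 2277.7637 kJ

2277.7637 kJ


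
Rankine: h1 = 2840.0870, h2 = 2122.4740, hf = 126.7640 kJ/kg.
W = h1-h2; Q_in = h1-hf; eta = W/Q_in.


W = 717.6130 kJ/kg
Q_in = 2713.3230 kJ/kg
eta = 0.2645 = 26.4478%

eta = 26.4478%


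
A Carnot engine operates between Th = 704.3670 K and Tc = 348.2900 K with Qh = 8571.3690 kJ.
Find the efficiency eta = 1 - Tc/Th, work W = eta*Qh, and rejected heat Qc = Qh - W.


eta = 1 - 348.2900/704.3670 = 0.5055
W = 0.5055 * 8571.3690 = 4333.0641 kJ
Qc = 8571.3690 - 4333.0641 = 4238.3049 kJ

eta = 50.5528%, W = 4333.0641 kJ, Qc = 4238.3049 kJ


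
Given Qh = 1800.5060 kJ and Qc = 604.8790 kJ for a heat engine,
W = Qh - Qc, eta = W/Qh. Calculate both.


W = 1800.5060 - 604.8790 = 1195.6270 kJ
eta = 1195.6270 / 1800.5060 = 0.6641 = 66.4051%

W = 1195.6270 kJ, eta = 66.4051%


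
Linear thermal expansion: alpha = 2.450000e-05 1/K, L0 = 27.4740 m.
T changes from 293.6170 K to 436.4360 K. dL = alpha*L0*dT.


dT = 142.8190 K
dL = 2.450000e-05 * 27.4740 * 142.8190 = 0.096133 m
L_final = 27.570133 m

dL = 0.096133 m


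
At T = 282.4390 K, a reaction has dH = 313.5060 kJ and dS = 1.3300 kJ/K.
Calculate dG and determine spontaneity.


T*dS = 282.4390 * 1.3300 = 375.6439 kJ
dG = 313.5060 - 375.6439 = -62.1379 kJ (spontaneous)

dG = -62.1379 kJ, spontaneous


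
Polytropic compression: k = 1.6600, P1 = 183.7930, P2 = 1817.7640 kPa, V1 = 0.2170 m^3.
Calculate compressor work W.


(k-1)/k = 0.3976
(P2/P1)^exp = 2.4871
W = 2.5152 * 183.7930 * 0.2170 * (2.4871 - 1) = 149.1694 kJ

149.1694 kJ


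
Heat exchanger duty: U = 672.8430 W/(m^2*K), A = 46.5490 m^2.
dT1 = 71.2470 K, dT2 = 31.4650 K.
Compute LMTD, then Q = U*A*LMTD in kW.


LMTD = 48.6763 K
Q = 672.8430 * 46.5490 * 48.6763 = 1524549.3437 W = 1524.5493 kW

1524.5493 kW


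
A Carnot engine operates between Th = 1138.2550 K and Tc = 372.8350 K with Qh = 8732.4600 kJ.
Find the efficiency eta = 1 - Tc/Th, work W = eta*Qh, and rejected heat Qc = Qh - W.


eta = 1 - 372.8350/1138.2550 = 0.6725
W = 0.6725 * 8732.4600 = 5872.1460 kJ
Qc = 8732.4600 - 5872.1460 = 2860.3140 kJ

eta = 67.2450%, W = 5872.1460 kJ, Qc = 2860.3140 kJ


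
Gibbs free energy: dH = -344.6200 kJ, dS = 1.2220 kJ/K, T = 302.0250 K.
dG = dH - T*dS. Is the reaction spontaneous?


T*dS = 302.0250 * 1.2220 = 369.0745 kJ
dG = -344.6200 - 369.0745 = -713.6945 kJ (spontaneous)

dG = -713.6945 kJ, spontaneous


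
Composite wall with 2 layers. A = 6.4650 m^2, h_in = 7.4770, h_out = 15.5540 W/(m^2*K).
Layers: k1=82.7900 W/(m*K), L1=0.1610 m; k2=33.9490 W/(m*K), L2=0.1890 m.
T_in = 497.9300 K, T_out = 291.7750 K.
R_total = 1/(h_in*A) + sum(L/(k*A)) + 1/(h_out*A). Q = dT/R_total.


R_conv_in = 1/(7.4770*6.4650) = 0.0207
R_1 = 0.1610/(82.7900*6.4650) = 0.0003
R_2 = 0.1890/(33.9490*6.4650) = 0.0009
R_conv_out = 1/(15.5540*6.4650) = 0.0099
R_total = 0.0318 K/W
Q = 206.1550 / 0.0318 = 6484.1082 W

R_total = 0.0318 K/W, Q = 6484.1082 W
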